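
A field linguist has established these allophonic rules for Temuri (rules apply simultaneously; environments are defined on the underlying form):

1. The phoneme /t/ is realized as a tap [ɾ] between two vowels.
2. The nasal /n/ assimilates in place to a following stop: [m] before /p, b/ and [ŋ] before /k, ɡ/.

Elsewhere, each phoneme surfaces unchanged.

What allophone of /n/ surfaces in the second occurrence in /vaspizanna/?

[n]

/n/ (between /n/ and /a/) is in the target of rule 2 but the environment (before a labial or velar stop) is not met → [n].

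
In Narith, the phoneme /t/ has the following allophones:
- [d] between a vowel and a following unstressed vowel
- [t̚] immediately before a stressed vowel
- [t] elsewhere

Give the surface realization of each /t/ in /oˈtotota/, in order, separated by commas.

[t̚], [d], [d]

Occurrence 1 (position 2): immediately before a stressed vowel → [t̚].
Occurrence 2 (position 4): between a vowel and a following unstressed vowel → [d].
Occurrence 3 (position 6): between a vowel and a following unstressed vowel → [d].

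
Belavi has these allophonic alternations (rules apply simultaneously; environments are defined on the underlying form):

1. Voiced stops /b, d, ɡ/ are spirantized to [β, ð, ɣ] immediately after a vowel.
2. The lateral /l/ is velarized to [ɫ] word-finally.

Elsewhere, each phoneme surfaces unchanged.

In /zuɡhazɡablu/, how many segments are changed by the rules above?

Segments that undergo a rule: /ɡ/ → [ɣ] (rule 1); /b/ → [β] (rule 1).
All other segments surface unchanged.

2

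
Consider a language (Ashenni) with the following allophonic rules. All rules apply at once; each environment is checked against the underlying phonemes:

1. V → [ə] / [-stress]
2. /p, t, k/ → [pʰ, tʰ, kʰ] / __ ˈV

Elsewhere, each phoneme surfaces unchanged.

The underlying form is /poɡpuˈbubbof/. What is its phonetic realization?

/p/ (word-initial) is in the target of rule 2 but the environment (immediately before a stressed vowel) is not met → [p].
/o/ meets the environment for rule 1 (in an unstressed syllable) → [ə].
/p/ — between /ɡ/ and /u/; rule 2 does not apply here → [p].
/u/ meets the environment for rule 1 (in an unstressed syllable) → [ə].
/u/ (between /b/ and /b/): rule 1 targets it, but not in an unstressed syllable → unchanged [u].
Rule 1 applies to /o/ (between /b/ and /f/: in an unstressed syllable) → [ə].

[pəɡpəˈbubbəf]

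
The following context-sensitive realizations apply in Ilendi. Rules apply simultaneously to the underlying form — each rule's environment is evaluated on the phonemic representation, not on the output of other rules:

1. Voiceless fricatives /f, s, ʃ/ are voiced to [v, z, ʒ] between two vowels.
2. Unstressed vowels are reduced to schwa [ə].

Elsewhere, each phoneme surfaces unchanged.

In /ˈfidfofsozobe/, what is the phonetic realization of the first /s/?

[s]

/s/ — between /f/ and /o/; rule 1 does not apply here → [s].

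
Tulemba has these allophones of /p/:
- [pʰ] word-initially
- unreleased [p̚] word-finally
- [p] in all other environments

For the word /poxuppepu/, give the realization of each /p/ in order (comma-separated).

[pʰ], [p], [p], [p]

Occurrence 1 (position 1): word-initially → [pʰ].
Occurrence 2 (position 5): no conditioning environment matches → elsewhere allophone [p].
Occurrence 3 (position 6): no conditioning environment matches → elsewhere allophone [p].
Occurrence 4 (position 8): no conditioning environment matches → elsewhere allophone [p].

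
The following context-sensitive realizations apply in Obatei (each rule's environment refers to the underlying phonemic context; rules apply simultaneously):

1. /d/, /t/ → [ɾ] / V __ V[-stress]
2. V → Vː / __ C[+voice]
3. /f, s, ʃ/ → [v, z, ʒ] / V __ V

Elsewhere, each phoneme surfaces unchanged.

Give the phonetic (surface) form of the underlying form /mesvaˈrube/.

/m/ — not in any rule's target class → [m].
/e/ (between /m/ and /s/) fails the environment for rule 2, so it stays [e].
/s/ (between /e/ and /v/) fails the environment for rule 3, so it stays [s].
/v/ (between /s/ and /a/) is unaffected → [v].
/a/ — between /v/ and /r/, before a voiced consonant — surfaces as [aː] (rule 2).
/r/ (between /a/ and /u/) is unaffected → [r].
Rule 2 applies to /u/ (between /r/ and /b/: before a voiced consonant) → [uː].
/b/ — not in any rule's target class → [b].
/e/ (word-final): rule 2 targets it, but not before a voiced consonant → unchanged [e].

[mesvaːˈruːbe]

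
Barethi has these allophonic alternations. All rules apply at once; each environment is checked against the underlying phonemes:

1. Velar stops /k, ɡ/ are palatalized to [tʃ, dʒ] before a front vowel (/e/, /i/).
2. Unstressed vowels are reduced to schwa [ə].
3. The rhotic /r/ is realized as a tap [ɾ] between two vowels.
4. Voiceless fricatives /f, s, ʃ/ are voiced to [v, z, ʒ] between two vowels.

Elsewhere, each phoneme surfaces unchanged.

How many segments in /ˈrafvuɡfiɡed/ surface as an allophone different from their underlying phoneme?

Segments that undergo a rule: /u/ → [ə] (rule 2); /i/ → [ə] (rule 2); /ɡ/ → [dʒ] (rule 1); /e/ → [ə] (rule 2).
All other segments surface unchanged.

4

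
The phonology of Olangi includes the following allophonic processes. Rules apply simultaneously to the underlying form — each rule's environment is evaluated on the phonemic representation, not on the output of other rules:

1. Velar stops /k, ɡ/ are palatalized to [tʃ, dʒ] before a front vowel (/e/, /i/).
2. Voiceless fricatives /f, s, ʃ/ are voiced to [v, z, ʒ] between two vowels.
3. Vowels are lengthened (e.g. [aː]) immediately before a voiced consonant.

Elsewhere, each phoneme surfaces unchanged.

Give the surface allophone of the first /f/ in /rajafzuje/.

/f/ (between /a/ and /z/) fails the environment for rule 2, so it stays [f].

[f]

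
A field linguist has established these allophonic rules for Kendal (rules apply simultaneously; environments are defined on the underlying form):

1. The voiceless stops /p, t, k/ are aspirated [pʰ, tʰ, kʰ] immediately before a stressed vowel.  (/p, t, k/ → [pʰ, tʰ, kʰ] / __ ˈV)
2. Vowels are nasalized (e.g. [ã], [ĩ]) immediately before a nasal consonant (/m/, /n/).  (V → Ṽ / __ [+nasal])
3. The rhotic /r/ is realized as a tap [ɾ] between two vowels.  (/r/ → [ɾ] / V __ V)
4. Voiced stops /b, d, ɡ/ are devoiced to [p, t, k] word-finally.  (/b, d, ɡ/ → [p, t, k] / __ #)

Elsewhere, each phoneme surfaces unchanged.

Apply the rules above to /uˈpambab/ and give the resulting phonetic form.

/u/ (word-initial) is in the target of rule 2 but the environment (before a nasal consonant) is not met → [u].
/p/ — between /u/ and /a/, immediately before a stressed vowel — surfaces as [pʰ] (rule 1).
Rule 2 applies to /a/ (between /p/ and /m/: before a nasal consonant) → [ã].
/m/ (between /a/ and /b/) is unaffected → [m].
/b/ (between /m/ and /a/) is in the target of rule 4 but the environment (word-finally) is not met → [b].
/a/ — between /b/ and /b/; rule 2 does not apply here → [a].
/b/ meets the environment for rule 4 (word-finally) → [p].

[uˈpʰãmbap]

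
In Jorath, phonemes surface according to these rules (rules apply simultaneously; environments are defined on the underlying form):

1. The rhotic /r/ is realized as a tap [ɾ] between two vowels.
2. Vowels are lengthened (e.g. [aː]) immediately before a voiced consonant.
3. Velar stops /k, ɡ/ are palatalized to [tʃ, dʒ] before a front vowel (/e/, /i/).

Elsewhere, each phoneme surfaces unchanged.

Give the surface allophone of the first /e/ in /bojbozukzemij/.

[eː]

/e/ (between /z/ and /m/): before a voiced consonant, so rule 2 applies → [eː].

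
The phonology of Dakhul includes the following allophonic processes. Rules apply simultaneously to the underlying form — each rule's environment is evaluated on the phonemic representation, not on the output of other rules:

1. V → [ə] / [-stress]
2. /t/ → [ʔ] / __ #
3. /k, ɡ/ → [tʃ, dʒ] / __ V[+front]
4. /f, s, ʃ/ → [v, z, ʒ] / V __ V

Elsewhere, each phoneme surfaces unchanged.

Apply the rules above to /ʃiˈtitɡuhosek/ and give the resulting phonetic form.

[ʃəˈtitɡəhəzək]

/ʃ/ (word-initial): rule 4 targets it, but not between two vowels → unchanged [ʃ].
/i/ meets the environment for rule 1 (in an unstressed syllable) → [ə].
/t/ (between /i/ and /i/) is in the target of rule 2 but the environment (word-finally) is not met → [t].
/i/ (between /t/ and /t/) is in the target of rule 1 but the environment (in an unstressed syllable) is not met → [i].
/t/ (between /i/ and /ɡ/) fails the environment for rule 2, so it stays [t].
/ɡ/ — between /t/ and /u/; rule 3 does not apply here → [ɡ].
Rule 1 applies to /u/ (between /ɡ/ and /h/: in an unstressed syllable) → [ə].
/h/ — not in any rule's target class → [h].
/o/ — between /h/ and /s/, in an unstressed syllable — surfaces as [ə] (rule 1).
/s/ — between /o/ and /e/, between two vowels — surfaces as [z] (rule 4).
Rule 1 applies to /e/ (between /s/ and /k/: in an unstressed syllable) → [ə].
/k/ (word-final): rule 3 targets it, but not before a front vowel → unchanged [k].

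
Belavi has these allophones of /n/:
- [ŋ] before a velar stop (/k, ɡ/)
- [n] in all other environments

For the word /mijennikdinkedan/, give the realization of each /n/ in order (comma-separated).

Occurrence 1 (position 5): no conditioning environment matches → elsewhere allophone [n].
Occurrence 2 (position 6): no conditioning environment matches → elsewhere allophone [n].
Occurrence 3 (position 11): before a velar stop → [ŋ].
Occurrence 4 (position 16): no conditioning environment matches → elsewhere allophone [n].

[n], [n], [ŋ], [n]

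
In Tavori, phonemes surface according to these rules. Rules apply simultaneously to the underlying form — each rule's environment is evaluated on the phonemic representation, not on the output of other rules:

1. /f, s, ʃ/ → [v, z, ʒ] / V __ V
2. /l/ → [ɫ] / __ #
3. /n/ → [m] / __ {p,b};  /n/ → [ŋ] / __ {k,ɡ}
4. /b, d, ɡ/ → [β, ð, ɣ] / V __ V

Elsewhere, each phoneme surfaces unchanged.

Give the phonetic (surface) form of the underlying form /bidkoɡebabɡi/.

[bidkoɣeβabɡi]

/b/ — word-initial; rule 4 does not apply here → [b].
/i/ stays [i].
/d/ (between /i/ and /k/) fails the environment for rule 4, so it stays [d].
/k/ (between /d/ and /o/): no rule targets it → [k].
/o/ (between /k/ and /ɡ/): no rule targets it → [o].
/ɡ/ (between /o/ and /e/): between two vowels, so rule 4 applies → [ɣ].
/e/ (between /ɡ/ and /b/): no rule targets it → [e].
/b/ — between /e/ and /a/, between two vowels — surfaces as [β] (rule 4).
/a/ — not in any rule's target class → [a].
/b/ (between /a/ and /ɡ/) is in the target of rule 4 but the environment (between two vowels) is not met → [b].
/ɡ/ (between /b/ and /i/) fails the environment for rule 4, so it stays [ɡ].
/i/ (word-final): no rule targets it → [i].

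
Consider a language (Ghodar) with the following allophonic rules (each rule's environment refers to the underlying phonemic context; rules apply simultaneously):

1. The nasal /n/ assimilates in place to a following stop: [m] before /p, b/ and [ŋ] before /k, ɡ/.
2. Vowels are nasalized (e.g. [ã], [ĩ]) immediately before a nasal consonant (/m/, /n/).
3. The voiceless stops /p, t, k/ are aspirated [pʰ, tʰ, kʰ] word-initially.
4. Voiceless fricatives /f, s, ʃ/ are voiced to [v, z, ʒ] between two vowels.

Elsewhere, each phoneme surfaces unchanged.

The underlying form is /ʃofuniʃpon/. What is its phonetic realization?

[ʃovũniʃpõn]

/ʃ/ (word-initial): rule 4 targets it, but not between two vowels → unchanged [ʃ].
/o/ — between /ʃ/ and /f/; rule 2 does not apply here → [o].
/f/ (between /o/ and /u/) occurs between two vowels → [v] by rule 4.
Rule 2 applies to /u/ (between /f/ and /n/: before a nasal consonant) → [ũ].
/n/ (between /u/ and /i/): rule 1 targets it, but not before a labial or velar stop → unchanged [n].
/i/ (between /n/ and /ʃ/) is in the target of rule 2 but the environment (before a nasal consonant) is not met → [i].
/ʃ/ (between /i/ and /p/) is in the target of rule 4 but the environment (between two vowels) is not met → [ʃ].
/p/ (between /ʃ/ and /o/): rule 3 targets it, but not word-initially → unchanged [p].
/o/ — between /p/ and /n/, before a nasal consonant — surfaces as [õ] (rule 2).
/n/ (word-final): rule 1 targets it, but not before a labial or velar stop → unchanged [n].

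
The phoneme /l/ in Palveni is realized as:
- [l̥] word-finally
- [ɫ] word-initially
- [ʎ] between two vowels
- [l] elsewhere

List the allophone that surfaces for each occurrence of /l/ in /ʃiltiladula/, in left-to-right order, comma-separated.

[l], [ʎ], [ʎ]

Occurrence 1 (position 3): no conditioning environment matches → elsewhere allophone [l].
Occurrence 2 (position 6): between two vowels → [ʎ].
Occurrence 3 (position 10): between two vowels → [ʎ].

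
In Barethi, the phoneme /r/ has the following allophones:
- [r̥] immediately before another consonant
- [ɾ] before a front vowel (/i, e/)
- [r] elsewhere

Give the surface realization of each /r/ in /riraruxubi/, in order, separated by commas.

Occurrence 1 (position 1): before a front vowel (/i, e/) → [ɾ].
Occurrence 2 (position 3): no conditioning environment matches → elsewhere allophone [r].
Occurrence 3 (position 5): no conditioning environment matches → elsewhere allophone [r].

[ɾ], [r], [r]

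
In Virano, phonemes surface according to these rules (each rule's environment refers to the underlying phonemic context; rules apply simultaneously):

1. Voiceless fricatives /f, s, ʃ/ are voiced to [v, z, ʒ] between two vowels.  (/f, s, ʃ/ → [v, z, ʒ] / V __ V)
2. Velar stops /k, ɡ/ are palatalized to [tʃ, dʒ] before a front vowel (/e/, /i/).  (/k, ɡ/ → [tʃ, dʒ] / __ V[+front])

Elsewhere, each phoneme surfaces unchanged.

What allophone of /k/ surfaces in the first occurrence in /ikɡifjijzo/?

[k]

/k/ (between /i/ and /ɡ/) is in the target of rule 2 but the environment (before a front vowel) is not met → [k].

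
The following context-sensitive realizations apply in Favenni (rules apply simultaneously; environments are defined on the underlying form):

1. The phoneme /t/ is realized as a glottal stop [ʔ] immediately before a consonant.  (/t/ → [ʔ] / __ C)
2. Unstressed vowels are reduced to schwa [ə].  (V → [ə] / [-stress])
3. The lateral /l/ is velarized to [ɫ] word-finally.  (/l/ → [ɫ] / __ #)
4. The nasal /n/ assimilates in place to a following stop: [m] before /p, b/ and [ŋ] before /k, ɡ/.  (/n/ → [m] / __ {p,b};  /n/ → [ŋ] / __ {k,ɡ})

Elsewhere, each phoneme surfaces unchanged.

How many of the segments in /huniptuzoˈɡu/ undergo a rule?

Segments that undergo a rule: /u/ → [ə] (rule 2); /i/ → [ə] (rule 2); /u/ → [ə] (rule 2); /o/ → [ə] (rule 2).
All other segments surface unchanged.

4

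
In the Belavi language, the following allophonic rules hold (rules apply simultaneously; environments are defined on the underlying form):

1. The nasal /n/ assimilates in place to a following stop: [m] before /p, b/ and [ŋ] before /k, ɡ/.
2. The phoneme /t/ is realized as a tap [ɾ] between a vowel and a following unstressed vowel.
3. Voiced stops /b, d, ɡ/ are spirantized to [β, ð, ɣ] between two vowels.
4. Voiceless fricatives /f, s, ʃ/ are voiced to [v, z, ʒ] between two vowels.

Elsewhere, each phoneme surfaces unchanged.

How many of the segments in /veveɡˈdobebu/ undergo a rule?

Segments that undergo a rule: /b/ → [β] (rule 3); /b/ → [β] (rule 3).
All other segments surface unchanged.

2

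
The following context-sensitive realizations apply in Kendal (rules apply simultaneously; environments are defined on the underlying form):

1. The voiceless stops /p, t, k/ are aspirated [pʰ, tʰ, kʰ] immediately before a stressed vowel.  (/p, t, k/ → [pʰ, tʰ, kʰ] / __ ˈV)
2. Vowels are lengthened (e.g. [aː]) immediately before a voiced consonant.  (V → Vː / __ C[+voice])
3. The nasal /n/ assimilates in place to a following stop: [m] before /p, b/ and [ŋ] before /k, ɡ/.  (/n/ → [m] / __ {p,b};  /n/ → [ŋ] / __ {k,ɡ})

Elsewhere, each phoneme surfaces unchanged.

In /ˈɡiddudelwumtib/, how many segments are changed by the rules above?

5

Segments that undergo a rule: /i/ → [iː] (rule 2); /u/ → [uː] (rule 2); /e/ → [eː] (rule 2); /u/ → [uː] (rule 2); /i/ → [iː] (rule 2).
All other segments surface unchanged.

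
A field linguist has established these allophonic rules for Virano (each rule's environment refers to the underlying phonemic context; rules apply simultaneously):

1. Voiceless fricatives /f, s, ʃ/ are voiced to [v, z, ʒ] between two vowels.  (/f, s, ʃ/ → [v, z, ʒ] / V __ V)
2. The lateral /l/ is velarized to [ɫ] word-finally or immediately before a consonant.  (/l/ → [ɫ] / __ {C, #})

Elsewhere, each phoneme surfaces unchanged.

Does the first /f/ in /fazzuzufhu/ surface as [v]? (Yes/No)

No

/f/ (word-initial) fails the environment for rule 1, so it stays [f].
The actual realization is [f], not [v].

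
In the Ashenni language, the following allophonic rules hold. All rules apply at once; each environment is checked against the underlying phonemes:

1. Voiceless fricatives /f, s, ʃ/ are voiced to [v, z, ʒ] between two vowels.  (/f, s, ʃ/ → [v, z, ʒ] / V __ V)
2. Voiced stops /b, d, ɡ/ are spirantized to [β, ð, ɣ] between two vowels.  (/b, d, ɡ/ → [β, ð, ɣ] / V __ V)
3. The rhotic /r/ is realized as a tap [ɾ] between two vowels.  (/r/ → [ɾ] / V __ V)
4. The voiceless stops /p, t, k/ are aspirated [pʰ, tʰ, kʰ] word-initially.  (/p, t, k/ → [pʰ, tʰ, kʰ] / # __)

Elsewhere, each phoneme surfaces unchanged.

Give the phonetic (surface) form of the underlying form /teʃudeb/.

[tʰeʒuðeb]

/t/ meets the environment for rule 4 (word-initially) → [tʰ].
Rule 1 applies to /ʃ/ (between /e/ and /u/: between two vowels) → [ʒ].
Rule 2 applies to /d/ (between /u/ and /e/: between two vowels) → [ð].
/b/ (word-final) fails the environment for rule 2, so it stays [b].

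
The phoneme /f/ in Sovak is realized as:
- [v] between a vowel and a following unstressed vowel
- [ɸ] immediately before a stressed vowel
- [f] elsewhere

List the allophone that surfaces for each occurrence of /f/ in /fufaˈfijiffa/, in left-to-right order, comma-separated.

[f], [v], [ɸ], [f], [f]

Occurrence 1 (position 1): no conditioning environment matches → elsewhere allophone [f].
Occurrence 2 (position 3): between a vowel and a following unstressed vowel → [v].
Occurrence 3 (position 5): immediately before a stressed vowel → [ɸ].
Occurrence 4 (position 9): no conditioning environment matches → elsewhere allophone [f].
Occurrence 5 (position 10): no conditioning environment matches → elsewhere allophone [f].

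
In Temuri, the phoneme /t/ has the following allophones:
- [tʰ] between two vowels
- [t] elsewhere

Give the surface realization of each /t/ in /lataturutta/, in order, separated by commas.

[tʰ], [tʰ], [t], [t]

Occurrence 1 (position 3): between two vowels → [tʰ].
Occurrence 2 (position 5): between two vowels → [tʰ].
Occurrence 3 (position 9): no conditioning environment matches → elsewhere allophone [t].
Occurrence 4 (position 10): no conditioning environment matches → elsewhere allophone [t].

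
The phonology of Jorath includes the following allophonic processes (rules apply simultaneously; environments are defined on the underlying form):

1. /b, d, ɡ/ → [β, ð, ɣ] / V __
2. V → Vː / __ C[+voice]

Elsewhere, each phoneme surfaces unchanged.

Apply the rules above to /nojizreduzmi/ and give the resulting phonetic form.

[noːjiːzreːðuːzmi]

/n/ stays [n].
/o/ meets the environment for rule 2 (before a voiced consonant) → [oː].
/j/ — not in any rule's target class → [j].
/i/ — between /j/ and /z/, before a voiced consonant — surfaces as [iː] (rule 2).
/z/ — not in any rule's target class → [z].
/r/ — not in any rule's target class → [r].
/e/ (between /r/ and /d/): before a voiced consonant, so rule 2 applies → [eː].
Rule 1 applies to /d/ (between /e/ and /u/: immediately after a vowel) → [ð].
/u/ — between /d/ and /z/, before a voiced consonant — surfaces as [uː] (rule 2).
/z/ (between /u/ and /m/) is unaffected → [z].
/m/ (between /z/ and /i/) is unaffected → [m].
/i/ (word-final): rule 2 targets it, but not before a voiced consonant → unchanged [i].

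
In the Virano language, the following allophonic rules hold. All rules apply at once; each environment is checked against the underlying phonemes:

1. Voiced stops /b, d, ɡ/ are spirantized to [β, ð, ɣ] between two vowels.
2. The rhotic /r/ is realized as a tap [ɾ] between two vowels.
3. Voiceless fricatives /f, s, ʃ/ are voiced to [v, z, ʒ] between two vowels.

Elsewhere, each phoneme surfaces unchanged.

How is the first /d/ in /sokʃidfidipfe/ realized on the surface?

/d/ (between /i/ and /f/): rule 1 targets it, but not between two vowels → unchanged [d].

[d]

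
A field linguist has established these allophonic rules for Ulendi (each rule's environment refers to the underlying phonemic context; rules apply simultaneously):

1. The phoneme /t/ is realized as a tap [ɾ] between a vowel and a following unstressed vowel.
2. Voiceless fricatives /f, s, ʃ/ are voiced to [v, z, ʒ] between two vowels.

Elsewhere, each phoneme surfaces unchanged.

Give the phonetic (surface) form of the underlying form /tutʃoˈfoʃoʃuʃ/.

/t/ (word-initial) is in the target of rule 1 but the environment (between a vowel and a following unstressed vowel) is not met → [t].
/u/ stays [u].
/t/ — between /u/ and /ʃ/; rule 1 does not apply here → [t].
/ʃ/ (between /t/ and /o/) is in the target of rule 2 but the environment (between two vowels) is not met → [ʃ].
/o/ stays [o].
/f/ — between /o/ and /o/, between two vowels — surfaces as [v] (rule 2).
/o/ — not in any rule's target class → [o].
/ʃ/ (between /o/ and /o/): between two vowels, so rule 2 applies → [ʒ].
/o/ stays [o].
/ʃ/ — between /o/ and /u/, between two vowels — surfaces as [ʒ] (rule 2).
/u/ stays [u].
/ʃ/ (word-final) fails the environment for rule 2, so it stays [ʃ].

[tutʃoˈvoʒoʒuʃ]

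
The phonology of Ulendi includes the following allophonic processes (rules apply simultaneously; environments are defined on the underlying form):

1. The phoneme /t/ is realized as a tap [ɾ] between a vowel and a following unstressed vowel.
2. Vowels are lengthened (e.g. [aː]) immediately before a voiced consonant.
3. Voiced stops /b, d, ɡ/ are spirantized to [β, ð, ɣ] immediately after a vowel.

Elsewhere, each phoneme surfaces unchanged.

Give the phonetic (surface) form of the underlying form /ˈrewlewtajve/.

[ˈreːwleːwtaːjve]

/r/ stays [r].
/e/ — between /r/ and /w/, before a voiced consonant — surfaces as [eː] (rule 2).
/w/ — not in any rule's target class → [w].
/l/ stays [l].
/e/ meets the environment for rule 2 (before a voiced consonant) → [eː].
/w/ — not in any rule's target class → [w].
/t/ (between /w/ and /a/): rule 1 targets it, but not between a vowel and a following unstressed vowel → unchanged [t].
/a/ — between /t/ and /j/, before a voiced consonant — surfaces as [aː] (rule 2).
/j/ (between /a/ and /v/): no rule targets it → [j].
/v/ — not in any rule's target class → [v].
/e/ (word-final) is in the target of rule 2 but the environment (before a voiced consonant) is not met → [e].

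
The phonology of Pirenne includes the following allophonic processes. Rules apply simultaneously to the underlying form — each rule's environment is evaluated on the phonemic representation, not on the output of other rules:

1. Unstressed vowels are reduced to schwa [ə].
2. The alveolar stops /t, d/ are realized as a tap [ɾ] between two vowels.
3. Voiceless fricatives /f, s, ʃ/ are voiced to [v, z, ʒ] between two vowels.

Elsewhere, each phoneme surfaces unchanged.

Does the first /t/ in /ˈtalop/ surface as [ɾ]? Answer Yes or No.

/t/ (word-initial) fails the environment for rule 2, so it stays [t].
The actual realization is [t], not [ɾ].

No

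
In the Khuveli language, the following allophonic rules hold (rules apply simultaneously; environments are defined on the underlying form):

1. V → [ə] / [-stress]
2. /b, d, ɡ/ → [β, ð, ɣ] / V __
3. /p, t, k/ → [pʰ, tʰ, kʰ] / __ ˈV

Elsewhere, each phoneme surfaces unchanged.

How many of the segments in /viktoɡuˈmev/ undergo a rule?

4

Segments that undergo a rule: /i/ → [ə] (rule 1); /o/ → [ə] (rule 1); /ɡ/ → [ɣ] (rule 2); /u/ → [ə] (rule 1).
All other segments surface unchanged.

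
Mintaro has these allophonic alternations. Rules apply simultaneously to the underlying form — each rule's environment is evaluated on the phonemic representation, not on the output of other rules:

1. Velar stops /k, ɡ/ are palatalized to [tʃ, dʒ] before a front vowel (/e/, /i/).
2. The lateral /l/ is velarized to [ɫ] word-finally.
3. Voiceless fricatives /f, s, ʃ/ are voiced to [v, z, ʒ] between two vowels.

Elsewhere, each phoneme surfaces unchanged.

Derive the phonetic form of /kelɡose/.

[tʃelɡoze]

Rule 1 applies to /k/ (word-initial: before a front vowel) → [tʃ].
/e/ (between /k/ and /l/) is unaffected → [e].
/l/ (between /e/ and /ɡ/) is in the target of rule 2 but the environment (word-finally) is not met → [l].
/ɡ/ (between /l/ and /o/): rule 1 targets it, but not before a front vowel → unchanged [ɡ].
/o/ (between /ɡ/ and /s/) is unaffected → [o].
/s/ (between /o/ and /e/): between two vowels, so rule 3 applies → [z].
/e/ (word-final) is unaffected → [e].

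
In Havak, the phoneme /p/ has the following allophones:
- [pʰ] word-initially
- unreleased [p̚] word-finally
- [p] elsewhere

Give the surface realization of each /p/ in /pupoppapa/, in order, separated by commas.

Occurrence 1 (position 1): word-initially → [pʰ].
Occurrence 2 (position 3): no conditioning environment matches → elsewhere allophone [p].
Occurrence 3 (position 5): no conditioning environment matches → elsewhere allophone [p].
Occurrence 4 (position 6): no conditioning environment matches → elsewhere allophone [p].
Occurrence 5 (position 8): no conditioning environment matches → elsewhere allophone [p].

[pʰ], [p], [p], [p], [p]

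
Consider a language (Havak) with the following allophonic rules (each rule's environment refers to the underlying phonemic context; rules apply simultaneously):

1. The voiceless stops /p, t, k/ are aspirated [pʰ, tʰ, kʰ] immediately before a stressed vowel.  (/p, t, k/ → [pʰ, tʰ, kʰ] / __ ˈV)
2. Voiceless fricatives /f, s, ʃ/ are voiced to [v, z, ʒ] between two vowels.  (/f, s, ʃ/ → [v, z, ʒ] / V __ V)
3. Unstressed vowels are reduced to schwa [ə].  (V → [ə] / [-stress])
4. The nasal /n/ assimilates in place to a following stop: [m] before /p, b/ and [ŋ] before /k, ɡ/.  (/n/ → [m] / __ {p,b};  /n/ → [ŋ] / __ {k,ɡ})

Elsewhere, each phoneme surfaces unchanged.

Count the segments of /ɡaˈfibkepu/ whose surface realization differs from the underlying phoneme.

4

Segments that undergo a rule: /a/ → [ə] (rule 3); /f/ → [v] (rule 2); /e/ → [ə] (rule 3); /u/ → [ə] (rule 3).
All other segments surface unchanged.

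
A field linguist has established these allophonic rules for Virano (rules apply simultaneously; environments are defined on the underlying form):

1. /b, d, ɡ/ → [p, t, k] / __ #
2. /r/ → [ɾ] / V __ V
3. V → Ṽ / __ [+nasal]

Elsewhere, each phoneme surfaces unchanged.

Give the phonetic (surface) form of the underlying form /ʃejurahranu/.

[ʃejuɾahrãnu]

/e/ (between /ʃ/ and /j/): rule 3 targets it, but not before a nasal consonant → unchanged [e].
/u/ — between /j/ and /r/; rule 3 does not apply here → [u].
/r/ (between /u/ and /a/) occurs between two vowels → [ɾ] by rule 2.
/a/ (between /r/ and /h/) is in the target of rule 3 but the environment (before a nasal consonant) is not met → [a].
/r/ (between /h/ and /a/) is in the target of rule 2 but the environment (between two vowels) is not met → [r].
/a/ (between /r/ and /n/): before a nasal consonant, so rule 3 applies → [ã].
/u/ (word-final) is in the target of rule 3 but the environment (before a nasal consonant) is not met → [u].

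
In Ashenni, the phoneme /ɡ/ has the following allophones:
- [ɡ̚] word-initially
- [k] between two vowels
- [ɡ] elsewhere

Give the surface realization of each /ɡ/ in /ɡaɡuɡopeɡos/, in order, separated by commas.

Occurrence 1 (position 1): word-initially → [ɡ̚].
Occurrence 2 (position 3): between two vowels → [k].
Occurrence 3 (position 5): between two vowels → [k].
Occurrence 4 (position 9): between two vowels → [k].

[ɡ̚], [k], [k], [k]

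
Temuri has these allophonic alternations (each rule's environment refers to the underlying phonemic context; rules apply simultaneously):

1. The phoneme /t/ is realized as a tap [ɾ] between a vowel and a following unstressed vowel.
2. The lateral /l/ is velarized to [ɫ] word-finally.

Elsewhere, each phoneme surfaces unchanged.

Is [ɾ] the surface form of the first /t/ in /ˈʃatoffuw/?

Yes

/t/ (between /a/ and /o/) occurs between a vowel and a following unstressed vowel → [ɾ] by rule 1.
The actual realization is [ɾ], which matches [ɾ].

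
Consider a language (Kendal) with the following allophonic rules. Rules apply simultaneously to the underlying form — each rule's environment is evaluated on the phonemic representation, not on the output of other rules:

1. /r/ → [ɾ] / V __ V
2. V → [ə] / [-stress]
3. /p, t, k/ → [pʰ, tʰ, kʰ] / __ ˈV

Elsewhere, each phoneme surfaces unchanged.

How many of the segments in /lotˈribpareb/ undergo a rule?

4

Segments that undergo a rule: /o/ → [ə] (rule 2); /a/ → [ə] (rule 2); /r/ → [ɾ] (rule 1); /e/ → [ə] (rule 2).
All other segments surface unchanged.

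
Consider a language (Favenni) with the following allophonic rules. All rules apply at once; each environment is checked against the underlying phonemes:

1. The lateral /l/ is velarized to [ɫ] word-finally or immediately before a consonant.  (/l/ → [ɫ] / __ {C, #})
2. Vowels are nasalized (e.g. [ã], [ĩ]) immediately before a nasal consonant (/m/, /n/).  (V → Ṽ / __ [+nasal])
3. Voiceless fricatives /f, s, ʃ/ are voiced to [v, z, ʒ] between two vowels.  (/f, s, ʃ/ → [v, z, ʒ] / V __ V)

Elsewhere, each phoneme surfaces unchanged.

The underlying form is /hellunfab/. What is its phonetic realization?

/h/ (word-initial): no rule targets it → [h].
/e/ — between /h/ and /l/; rule 2 does not apply here → [e].
Rule 1 applies to /l/ (between /e/ and /l/: word-finally or immediately before a consonant) → [ɫ].
/l/ — between /l/ and /u/; rule 1 does not apply here → [l].
Rule 2 applies to /u/ (between /l/ and /n/: before a nasal consonant) → [ũ].
/n/ — not in any rule's target class → [n].
/f/ (between /n/ and /a/) is in the target of rule 3 but the environment (between two vowels) is not met → [f].
/a/ (between /f/ and /b/) is in the target of rule 2 but the environment (before a nasal consonant) is not met → [a].
/b/ stays [b].

[heɫlũnfab]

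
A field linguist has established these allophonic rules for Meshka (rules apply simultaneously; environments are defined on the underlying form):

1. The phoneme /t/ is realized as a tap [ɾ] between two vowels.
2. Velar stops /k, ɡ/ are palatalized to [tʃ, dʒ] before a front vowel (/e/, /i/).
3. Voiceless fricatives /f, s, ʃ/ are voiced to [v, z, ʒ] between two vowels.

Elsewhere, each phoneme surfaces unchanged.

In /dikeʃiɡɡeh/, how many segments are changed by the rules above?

Segments that undergo a rule: /k/ → [tʃ] (rule 2); /ʃ/ → [ʒ] (rule 3); /ɡ/ → [dʒ] (rule 2).
All other segments surface unchanged.

3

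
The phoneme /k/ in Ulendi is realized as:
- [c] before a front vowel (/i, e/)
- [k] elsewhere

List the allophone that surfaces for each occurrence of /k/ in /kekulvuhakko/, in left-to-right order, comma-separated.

[c], [k], [k], [k]

Occurrence 1 (position 1): before a front vowel → [c].
Occurrence 2 (position 3): no conditioning environment matches → elsewhere allophone [k].
Occurrence 3 (position 10): no conditioning environment matches → elsewhere allophone [k].
Occurrence 4 (position 11): no conditioning environment matches → elsewhere allophone [k].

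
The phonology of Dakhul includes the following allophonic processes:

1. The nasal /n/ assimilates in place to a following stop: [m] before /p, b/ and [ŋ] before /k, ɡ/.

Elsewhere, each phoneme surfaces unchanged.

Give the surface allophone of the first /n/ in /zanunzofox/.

[n]

/n/ (between /a/ and /u/) fails the environment for rule 1, so it stays [n].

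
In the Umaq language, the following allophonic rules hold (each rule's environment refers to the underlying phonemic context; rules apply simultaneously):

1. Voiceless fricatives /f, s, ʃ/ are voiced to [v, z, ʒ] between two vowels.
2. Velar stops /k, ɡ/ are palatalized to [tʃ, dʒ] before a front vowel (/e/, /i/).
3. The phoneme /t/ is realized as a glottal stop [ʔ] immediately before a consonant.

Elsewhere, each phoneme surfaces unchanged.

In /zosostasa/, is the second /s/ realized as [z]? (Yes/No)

/s/ (between /o/ and /t/): rule 1 targets it, but not between two vowels → unchanged [s].
The actual realization is [s], not [z].

No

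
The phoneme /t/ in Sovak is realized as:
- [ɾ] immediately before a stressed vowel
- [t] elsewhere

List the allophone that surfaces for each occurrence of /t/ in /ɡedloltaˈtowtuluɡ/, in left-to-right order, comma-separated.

[t], [ɾ], [t]

Occurrence 1 (position 7): no conditioning environment matches → elsewhere allophone [t].
Occurrence 2 (position 9): immediately before a stressed vowel → [ɾ].
Occurrence 3 (position 12): no conditioning environment matches → elsewhere allophone [t].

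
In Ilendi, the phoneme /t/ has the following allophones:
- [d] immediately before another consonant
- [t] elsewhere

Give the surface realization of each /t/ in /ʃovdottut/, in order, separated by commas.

[d], [t], [t]

Occurrence 1 (position 6): immediately before another consonant → [d].
Occurrence 2 (position 7): no conditioning environment matches → elsewhere allophone [t].
Occurrence 3 (position 9): no conditioning environment matches → elsewhere allophone [t].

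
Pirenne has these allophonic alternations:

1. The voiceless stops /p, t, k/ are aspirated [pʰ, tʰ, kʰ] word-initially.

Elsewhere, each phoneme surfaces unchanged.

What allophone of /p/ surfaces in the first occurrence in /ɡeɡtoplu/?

[p]

/p/ (between /o/ and /l/): rule 1 targets it, but not word-initially → unchanged [p].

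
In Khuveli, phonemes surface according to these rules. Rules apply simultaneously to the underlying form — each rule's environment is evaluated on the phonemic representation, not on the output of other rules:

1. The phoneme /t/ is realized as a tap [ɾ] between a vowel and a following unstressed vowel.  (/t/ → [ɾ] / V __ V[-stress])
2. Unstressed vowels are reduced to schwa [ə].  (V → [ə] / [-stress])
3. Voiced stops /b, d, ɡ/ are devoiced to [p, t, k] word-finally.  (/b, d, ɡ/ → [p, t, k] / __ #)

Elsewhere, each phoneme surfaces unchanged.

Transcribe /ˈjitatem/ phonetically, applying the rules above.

/j/ (word-initial): no rule targets it → [j].
/i/ — between /j/ and /t/; rule 2 does not apply here → [i].
/t/ meets the environment for rule 1 (between a vowel and a following unstressed vowel) → [ɾ].
Rule 2 applies to /a/ (between /t/ and /t/: in an unstressed syllable) → [ə].
/t/ — between /a/ and /e/, between a vowel and a following unstressed vowel — surfaces as [ɾ] (rule 1).
/e/ meets the environment for rule 2 (in an unstressed syllable) → [ə].
/m/ (word-final) is unaffected → [m].

[ˈjiɾəɾəm]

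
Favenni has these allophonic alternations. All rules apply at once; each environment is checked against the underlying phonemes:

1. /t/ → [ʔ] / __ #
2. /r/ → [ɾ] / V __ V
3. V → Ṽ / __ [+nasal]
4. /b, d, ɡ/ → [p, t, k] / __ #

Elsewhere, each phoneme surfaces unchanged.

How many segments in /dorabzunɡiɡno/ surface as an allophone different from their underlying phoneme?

2

Segments that undergo a rule: /r/ → [ɾ] (rule 2); /u/ → [ũ] (rule 3).
All other segments surface unchanged.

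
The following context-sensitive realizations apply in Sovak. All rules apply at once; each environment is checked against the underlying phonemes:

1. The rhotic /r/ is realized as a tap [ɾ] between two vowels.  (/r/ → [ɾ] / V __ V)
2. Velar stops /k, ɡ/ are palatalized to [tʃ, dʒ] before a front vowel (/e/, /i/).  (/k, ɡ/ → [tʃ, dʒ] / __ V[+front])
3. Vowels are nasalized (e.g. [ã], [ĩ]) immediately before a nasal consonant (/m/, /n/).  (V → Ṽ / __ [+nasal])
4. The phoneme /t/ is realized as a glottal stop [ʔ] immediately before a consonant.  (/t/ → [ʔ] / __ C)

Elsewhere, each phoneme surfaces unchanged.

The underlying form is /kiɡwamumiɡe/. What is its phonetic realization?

[tʃiɡwãmũmidʒe]

Rule 2 applies to /k/ (word-initial: before a front vowel) → [tʃ].
/i/ (between /k/ and /ɡ/) is in the target of rule 3 but the environment (before a nasal consonant) is not met → [i].
/ɡ/ (between /i/ and /w/) fails the environment for rule 2, so it stays [ɡ].
/w/ (between /ɡ/ and /a/) is unaffected → [w].
/a/ (between /w/ and /m/): before a nasal consonant, so rule 3 applies → [ã].
/m/ (between /a/ and /u/): no rule targets it → [m].
Rule 3 applies to /u/ (between /m/ and /m/: before a nasal consonant) → [ũ].
/m/ (between /u/ and /i/): no rule targets it → [m].
/i/ (between /m/ and /ɡ/) fails the environment for rule 3, so it stays [i].
/ɡ/ — between /i/ and /e/, before a front vowel — surfaces as [dʒ] (rule 2).
/e/ (word-final) is in the target of rule 3 but the environment (before a nasal consonant) is not met → [e].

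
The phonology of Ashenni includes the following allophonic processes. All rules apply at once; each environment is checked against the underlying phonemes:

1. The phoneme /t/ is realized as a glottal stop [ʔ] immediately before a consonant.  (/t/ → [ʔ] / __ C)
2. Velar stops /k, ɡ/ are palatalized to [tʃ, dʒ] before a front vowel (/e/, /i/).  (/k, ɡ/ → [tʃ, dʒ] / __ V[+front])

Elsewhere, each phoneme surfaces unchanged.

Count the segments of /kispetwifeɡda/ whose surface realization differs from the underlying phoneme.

2

Segments that undergo a rule: /k/ → [tʃ] (rule 2); /t/ → [ʔ] (rule 1).
All other segments surface unchanged.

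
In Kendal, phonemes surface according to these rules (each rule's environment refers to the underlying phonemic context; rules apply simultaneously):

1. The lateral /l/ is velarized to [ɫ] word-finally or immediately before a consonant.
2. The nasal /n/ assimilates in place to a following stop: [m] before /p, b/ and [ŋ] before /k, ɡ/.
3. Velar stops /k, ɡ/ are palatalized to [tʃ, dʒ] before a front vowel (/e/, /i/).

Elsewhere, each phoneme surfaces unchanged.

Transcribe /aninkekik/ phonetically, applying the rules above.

/a/ (word-initial): no rule targets it → [a].
/n/ — between /a/ and /i/; rule 2 does not apply here → [n].
/i/ (between /n/ and /n/) is unaffected → [i].
/n/ (between /i/ and /k/) occurs before a labial or velar stop → [ŋ] by rule 2.
/k/ (between /n/ and /e/) occurs before a front vowel → [tʃ] by rule 3.
/e/ — not in any rule's target class → [e].
Rule 3 applies to /k/ (between /e/ and /i/: before a front vowel) → [tʃ].
/i/ (between /k/ and /k/) is unaffected → [i].
/k/ — word-final; rule 3 does not apply here → [k].

[aniŋtʃetʃik]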